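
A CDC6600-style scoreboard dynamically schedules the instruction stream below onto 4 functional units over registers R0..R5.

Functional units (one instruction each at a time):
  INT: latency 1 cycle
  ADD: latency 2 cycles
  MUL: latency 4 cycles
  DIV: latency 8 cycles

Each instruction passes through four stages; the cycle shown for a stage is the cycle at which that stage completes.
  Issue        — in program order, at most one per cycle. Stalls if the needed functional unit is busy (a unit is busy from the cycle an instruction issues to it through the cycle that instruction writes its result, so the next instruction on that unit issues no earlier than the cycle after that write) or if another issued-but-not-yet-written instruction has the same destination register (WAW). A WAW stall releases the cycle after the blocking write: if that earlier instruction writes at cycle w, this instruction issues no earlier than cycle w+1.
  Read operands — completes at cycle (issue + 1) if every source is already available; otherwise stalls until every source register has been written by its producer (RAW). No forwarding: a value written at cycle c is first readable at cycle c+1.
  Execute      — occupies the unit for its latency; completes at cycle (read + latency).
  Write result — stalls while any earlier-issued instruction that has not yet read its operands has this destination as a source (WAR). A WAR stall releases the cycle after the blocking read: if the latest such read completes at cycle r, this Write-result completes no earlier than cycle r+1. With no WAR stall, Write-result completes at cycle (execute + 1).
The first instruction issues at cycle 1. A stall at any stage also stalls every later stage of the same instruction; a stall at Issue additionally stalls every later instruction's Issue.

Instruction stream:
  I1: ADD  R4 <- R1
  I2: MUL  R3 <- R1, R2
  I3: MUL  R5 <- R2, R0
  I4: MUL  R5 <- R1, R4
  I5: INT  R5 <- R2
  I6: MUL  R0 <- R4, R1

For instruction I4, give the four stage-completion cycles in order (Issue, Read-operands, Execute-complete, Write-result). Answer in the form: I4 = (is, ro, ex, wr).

I4 = (16, 17, 21, 22)

c1: I1→ADD
c2: I1 RO · I2→MUL
c3: I2 RO
c4: I1 EX
c5: I1 WR R4
c7: I2 EX
c8: I2 WR R3
c9: I3→MUL
c10: I3 RO
c14: I3 EX
c15: I3 WR R5
c16: I4→MUL
c17: I4 RO
c21: I4 EX
c22: I4 WR R5
c23: I5→INT
c24: I5 RO · I6→MUL
c25: I5 EX · I6 RO
c26: I5 WR R5
c29: I6 EX
c30: I6 WR R0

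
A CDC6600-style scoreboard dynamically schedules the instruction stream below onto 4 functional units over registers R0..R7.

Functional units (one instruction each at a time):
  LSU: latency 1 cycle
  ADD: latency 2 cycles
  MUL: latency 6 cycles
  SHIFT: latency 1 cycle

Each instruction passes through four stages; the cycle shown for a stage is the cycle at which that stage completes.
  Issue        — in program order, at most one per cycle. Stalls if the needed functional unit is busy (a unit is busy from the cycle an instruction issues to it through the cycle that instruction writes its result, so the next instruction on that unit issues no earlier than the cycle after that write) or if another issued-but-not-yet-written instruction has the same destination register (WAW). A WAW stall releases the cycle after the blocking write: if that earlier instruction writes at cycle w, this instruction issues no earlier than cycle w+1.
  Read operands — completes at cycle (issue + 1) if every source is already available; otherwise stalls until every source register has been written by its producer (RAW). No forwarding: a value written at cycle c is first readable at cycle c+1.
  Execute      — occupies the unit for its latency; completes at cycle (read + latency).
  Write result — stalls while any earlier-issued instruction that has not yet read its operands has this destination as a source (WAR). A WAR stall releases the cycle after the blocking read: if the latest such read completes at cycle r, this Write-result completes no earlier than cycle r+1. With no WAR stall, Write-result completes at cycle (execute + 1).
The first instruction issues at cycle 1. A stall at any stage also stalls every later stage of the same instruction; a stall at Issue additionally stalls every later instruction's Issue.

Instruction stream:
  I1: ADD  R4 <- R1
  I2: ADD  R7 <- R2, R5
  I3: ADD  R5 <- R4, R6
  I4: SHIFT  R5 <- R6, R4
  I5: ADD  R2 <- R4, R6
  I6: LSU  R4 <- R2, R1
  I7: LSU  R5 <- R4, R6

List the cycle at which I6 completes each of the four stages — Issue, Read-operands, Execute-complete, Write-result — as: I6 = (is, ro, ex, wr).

cycle 1: I1 dispatched to ADD
cycle 2: I1 operands ready
cycle 4: I1 complete
cycle 5: R4←I1
cycle 6: I2 dispatched to ADD
cycle 7: I2 operands ready
cycle 9: I2 complete
cycle 10: R7←I2
cycle 11: I3 dispatched to ADD
cycle 12: I3 operands ready
cycle 14: I3 complete
cycle 15: R5←I3
cycle 16: I4 dispatched to SHIFT
cycle 17: I4 operands ready | I5 dispatched to ADD
cycle 18: I4 complete | I5 operands ready | I6 dispatched to LSU
cycle 19: R5←I4
cycle 20: I5 complete
cycle 21: R2←I5
cycle 22: I6 operands ready
cycle 23: I6 complete
cycle 24: R4←I6
cycle 25: I7 dispatched to LSU
cycle 26: I7 operands ready
cycle 27: I7 complete
cycle 28: R5←I7

I6 = (18, 22, 23, 24)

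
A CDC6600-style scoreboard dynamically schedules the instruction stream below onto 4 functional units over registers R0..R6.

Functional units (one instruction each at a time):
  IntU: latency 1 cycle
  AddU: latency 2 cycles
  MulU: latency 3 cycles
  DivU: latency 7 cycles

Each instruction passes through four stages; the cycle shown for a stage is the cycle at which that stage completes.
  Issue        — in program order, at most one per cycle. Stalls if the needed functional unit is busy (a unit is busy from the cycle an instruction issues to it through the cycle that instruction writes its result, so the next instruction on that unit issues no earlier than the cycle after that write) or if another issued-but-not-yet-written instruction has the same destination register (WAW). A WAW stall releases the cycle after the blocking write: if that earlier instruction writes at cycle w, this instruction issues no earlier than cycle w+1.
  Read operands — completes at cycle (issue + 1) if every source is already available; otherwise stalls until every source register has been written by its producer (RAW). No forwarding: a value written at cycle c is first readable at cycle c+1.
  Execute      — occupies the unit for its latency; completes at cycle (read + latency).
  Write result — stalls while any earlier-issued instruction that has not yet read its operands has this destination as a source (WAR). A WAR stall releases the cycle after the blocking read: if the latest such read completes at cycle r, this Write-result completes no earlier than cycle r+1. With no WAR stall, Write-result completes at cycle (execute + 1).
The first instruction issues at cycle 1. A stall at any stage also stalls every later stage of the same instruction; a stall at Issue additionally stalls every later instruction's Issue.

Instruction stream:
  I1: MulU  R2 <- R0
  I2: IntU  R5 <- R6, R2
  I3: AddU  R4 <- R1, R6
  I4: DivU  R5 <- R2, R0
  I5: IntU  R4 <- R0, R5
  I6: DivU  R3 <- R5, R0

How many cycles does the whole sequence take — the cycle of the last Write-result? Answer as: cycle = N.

[1] I1→MulU
[2] I1 RO, I2→IntU
[3] I3→AddU
[4] I3 RO
[5] I1 EX
[6] I1 WR R2, I3 EX
[7] I2 RO, I3 WR R4
[8] I2 EX
[9] I2 WR R5
[10] I4→DivU
[11] I4 RO, I5→IntU
[18] I4 EX
[19] I4 WR R5
[20] I5 RO, I6→DivU
[21] I5 EX, I6 RO
[22] I5 WR R4
[28] I6 EX
[29] I6 WR R3

cycle = 29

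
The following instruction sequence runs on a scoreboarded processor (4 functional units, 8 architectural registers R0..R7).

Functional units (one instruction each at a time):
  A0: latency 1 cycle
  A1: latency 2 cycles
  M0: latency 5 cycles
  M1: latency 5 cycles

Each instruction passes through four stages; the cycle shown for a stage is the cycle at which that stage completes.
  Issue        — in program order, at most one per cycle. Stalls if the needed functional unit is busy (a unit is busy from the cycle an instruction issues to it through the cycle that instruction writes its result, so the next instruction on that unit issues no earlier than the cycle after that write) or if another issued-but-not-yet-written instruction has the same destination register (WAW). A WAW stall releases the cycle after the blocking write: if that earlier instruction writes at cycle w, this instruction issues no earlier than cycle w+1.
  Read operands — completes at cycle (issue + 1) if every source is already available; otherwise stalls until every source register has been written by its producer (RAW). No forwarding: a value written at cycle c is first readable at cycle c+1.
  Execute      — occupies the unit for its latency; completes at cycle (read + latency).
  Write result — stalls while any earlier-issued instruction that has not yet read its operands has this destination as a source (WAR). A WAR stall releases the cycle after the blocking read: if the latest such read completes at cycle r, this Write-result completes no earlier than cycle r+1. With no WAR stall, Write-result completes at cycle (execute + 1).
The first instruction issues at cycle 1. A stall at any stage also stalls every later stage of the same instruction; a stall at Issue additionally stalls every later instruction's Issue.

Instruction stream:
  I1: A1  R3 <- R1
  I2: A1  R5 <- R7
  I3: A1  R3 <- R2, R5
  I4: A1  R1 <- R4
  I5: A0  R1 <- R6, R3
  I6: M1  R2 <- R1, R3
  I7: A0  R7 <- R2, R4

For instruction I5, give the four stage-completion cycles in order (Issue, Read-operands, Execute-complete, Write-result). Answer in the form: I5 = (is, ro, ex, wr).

1) issue 1, read 2, done 4, write 5
2) issue 6, read 7, done 9, write 10  <struct: A1 busy until I1 writes@5>
3) issue 11, read 12, done 14, write 15  <struct: A1 busy until I2 writes@10>
4) issue 16, read 17, done 19, write 20  <struct: A1 busy until I3 writes@15>
5) issue 21, read 22, done 23, write 24  <WAW R1: wait I4 write@20>
6) issue 22, read 25, done 30, write 31  <RAW R1: wait I5 write@24>
7) issue 25, read 32, done 33, write 34  <struct: A0 busy until I5 writes@24 / RAW R2: wait I6 write@31>

I5 = (21, 22, 23, 24)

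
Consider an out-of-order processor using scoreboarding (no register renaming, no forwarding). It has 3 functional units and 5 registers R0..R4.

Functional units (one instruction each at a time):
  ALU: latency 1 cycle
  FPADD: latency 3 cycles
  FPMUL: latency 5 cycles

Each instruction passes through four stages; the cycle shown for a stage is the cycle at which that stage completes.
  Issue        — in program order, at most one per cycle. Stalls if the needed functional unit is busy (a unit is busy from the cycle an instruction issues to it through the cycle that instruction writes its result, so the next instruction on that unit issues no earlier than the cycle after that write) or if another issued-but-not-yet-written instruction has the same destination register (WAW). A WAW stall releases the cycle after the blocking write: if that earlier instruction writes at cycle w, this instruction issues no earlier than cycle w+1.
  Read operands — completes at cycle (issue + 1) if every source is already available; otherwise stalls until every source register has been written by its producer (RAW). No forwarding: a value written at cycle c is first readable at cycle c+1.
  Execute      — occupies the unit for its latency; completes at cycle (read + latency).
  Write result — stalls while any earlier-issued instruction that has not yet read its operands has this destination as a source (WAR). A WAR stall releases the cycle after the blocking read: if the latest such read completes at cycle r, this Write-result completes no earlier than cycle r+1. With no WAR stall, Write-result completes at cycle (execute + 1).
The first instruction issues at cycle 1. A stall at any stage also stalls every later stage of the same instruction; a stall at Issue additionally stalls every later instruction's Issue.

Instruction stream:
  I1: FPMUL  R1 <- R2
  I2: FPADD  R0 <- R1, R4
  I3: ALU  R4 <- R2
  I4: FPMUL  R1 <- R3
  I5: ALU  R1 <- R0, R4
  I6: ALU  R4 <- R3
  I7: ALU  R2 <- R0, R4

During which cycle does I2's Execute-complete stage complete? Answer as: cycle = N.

cycle = 12

1) issue 1, read 2, done 7, write 8
2) issue 2, read 9, done 12, write 13  <RAW R1: wait I1 write@8>
3) issue 3, read 4, done 5, write 10  <WAR R4: wait I2 read@9>
4) issue 9, read 10, done 15, write 16  <struct: FPMUL busy until I1 writes@8>
5) issue 17, read 18, done 19, write 20  <WAW R1: wait I4 write@16>
6) issue 21, read 22, done 23, write 24  <struct: ALU busy until I5 writes@20>
7) issue 25, read 26, done 27, write 28  <struct: ALU busy until I6 writes@24>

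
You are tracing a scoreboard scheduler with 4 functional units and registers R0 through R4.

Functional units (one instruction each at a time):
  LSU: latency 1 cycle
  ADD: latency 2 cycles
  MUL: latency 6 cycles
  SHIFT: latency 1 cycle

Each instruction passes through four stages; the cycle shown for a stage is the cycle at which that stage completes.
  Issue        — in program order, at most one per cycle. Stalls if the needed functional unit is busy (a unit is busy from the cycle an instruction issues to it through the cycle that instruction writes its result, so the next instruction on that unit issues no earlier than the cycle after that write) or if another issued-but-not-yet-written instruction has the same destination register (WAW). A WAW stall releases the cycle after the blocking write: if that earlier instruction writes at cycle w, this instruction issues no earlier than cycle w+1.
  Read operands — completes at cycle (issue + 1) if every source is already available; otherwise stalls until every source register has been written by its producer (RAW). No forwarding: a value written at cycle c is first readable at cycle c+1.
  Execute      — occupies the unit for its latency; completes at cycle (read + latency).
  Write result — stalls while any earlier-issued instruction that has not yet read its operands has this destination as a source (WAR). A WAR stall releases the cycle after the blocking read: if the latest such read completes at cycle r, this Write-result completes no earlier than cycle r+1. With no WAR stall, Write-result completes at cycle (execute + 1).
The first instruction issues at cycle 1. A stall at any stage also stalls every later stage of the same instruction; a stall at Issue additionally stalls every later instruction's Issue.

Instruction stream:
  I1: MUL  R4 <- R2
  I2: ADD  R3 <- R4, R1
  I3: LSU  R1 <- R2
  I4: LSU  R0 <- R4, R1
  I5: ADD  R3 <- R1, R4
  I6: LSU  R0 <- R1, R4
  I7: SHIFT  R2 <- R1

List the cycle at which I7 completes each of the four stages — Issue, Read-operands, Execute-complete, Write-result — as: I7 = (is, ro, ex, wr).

[I1] 1/2/8/9
[I2] 2/10/12/13  (RAW R4: wait I1 write@9)
[I3] 3/4/5/11  (WAR R1: wait I2 read@10)
[I4] 12/13/14/15  (struct: LSU busy until I3 writes@11)
[I5] 14/15/17/18  (struct: ADD busy until I2 writes@13)
[I6] 16/17/18/19  (struct: LSU busy until I4 writes@15)
[I7] 17/18/19/20

I7 = (17, 18, 19, 20)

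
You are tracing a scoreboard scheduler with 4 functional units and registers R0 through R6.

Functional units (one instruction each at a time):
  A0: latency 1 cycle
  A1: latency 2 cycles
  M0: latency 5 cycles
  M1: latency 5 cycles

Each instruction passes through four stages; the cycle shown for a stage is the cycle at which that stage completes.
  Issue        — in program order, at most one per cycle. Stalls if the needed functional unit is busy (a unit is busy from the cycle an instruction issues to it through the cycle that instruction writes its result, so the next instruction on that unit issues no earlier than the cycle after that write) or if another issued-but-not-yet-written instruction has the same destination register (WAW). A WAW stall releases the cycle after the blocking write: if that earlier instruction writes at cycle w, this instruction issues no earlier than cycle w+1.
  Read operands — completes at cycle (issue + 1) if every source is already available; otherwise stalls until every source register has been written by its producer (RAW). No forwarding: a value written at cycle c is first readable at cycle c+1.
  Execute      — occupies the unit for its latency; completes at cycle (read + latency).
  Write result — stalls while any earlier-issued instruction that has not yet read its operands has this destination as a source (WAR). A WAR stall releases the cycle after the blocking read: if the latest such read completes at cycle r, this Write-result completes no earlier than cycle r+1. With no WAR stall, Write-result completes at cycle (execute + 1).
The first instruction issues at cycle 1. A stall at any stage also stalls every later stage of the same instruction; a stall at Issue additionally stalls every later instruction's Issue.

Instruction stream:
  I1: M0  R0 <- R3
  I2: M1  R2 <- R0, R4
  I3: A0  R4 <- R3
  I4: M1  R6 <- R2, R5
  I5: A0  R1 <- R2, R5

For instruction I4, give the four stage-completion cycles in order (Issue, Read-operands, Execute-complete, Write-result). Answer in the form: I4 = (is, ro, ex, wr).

I4 = (16, 17, 22, 23)

[1] issue I1 (M0)
[2] I1 read-ops; issue I2 (M1)
[3] issue I3 (A0)
[4] I3 read-ops
[5] I3 finished on A0
[7] I1 finished on M0
[8] I1→R0
[9] I2 read-ops
[10] I3→R4
[14] I2 finished on M1
[15] I2→R2
[16] issue I4 (M1)
[17] I4 read-ops; issue I5 (A0)
[18] I5 read-ops
[19] I5 finished on A0
[20] I5→R1
[22] I4 finished on M1
[23] I4→R6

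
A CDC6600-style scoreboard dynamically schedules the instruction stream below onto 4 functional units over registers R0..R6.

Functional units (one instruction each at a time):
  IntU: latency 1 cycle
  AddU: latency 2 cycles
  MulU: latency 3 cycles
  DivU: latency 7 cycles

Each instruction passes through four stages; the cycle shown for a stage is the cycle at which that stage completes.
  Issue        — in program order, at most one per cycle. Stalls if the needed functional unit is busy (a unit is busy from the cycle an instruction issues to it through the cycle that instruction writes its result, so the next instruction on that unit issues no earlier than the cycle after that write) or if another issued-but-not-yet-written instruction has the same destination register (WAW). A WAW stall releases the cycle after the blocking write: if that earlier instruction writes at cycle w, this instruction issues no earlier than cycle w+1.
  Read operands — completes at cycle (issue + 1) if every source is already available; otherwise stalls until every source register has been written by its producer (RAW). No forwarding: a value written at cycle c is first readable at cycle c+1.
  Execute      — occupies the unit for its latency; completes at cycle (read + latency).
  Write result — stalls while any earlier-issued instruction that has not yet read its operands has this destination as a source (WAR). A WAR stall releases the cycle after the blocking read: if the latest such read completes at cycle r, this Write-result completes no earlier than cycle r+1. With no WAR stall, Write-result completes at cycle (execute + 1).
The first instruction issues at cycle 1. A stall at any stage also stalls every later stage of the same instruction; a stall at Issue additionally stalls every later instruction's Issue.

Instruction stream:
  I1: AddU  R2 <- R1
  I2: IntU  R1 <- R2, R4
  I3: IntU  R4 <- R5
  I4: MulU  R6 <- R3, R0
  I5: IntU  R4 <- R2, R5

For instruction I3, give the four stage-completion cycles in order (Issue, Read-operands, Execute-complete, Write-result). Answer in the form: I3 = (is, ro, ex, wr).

I1  is:1  ro:2  ex:4  wr:5
I2  is:2  ro:6  ex:7  wr:8  — RAW R2: wait I1 write@5
I3  is:9  ro:10  ex:11  wr:12  — struct: IntU busy until I2 writes@8
I4  is:10  ro:11  ex:14  wr:15
I5  is:13  ro:14  ex:15  wr:16  — struct: IntU busy until I3 writes@12

I3 = (9, 10, 11, 12)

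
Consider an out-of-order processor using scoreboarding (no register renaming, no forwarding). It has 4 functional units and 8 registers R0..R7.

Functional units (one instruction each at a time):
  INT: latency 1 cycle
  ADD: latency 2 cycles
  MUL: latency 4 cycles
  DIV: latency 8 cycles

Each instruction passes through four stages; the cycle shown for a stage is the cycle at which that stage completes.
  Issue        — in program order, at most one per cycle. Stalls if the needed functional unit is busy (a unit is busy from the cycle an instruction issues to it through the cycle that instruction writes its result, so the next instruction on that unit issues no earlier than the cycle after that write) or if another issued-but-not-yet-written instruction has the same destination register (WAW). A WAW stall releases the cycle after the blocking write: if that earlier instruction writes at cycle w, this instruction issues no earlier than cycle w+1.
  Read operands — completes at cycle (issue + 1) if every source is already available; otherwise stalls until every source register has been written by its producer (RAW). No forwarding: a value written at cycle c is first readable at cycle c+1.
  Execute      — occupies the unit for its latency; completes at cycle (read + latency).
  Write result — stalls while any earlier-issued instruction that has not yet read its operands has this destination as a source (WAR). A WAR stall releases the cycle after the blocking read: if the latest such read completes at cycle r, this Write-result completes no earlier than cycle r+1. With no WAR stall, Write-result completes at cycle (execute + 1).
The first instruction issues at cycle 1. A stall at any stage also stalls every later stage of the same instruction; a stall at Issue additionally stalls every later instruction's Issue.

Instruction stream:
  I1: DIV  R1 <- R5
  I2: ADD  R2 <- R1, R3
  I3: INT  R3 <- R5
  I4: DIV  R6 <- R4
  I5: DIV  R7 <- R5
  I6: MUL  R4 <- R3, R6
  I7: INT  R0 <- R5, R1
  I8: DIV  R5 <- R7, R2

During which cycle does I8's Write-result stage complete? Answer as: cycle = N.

cycle = 44

[I1] 1/2/10/11
[I2] 2/12/14/15  (RAW R1: wait I1 write@11)
[I3] 3/4/5/13  (WAR R3: wait I2 read@12)
[I4] 12/13/21/22  (struct: DIV busy until I1 writes@11)
[I5] 23/24/32/33  (struct: DIV busy until I4 writes@22)
[I6] 24/25/29/30
[I7] 25/26/27/28
[I8] 34/35/43/44  (struct: DIV busy until I5 writes@33)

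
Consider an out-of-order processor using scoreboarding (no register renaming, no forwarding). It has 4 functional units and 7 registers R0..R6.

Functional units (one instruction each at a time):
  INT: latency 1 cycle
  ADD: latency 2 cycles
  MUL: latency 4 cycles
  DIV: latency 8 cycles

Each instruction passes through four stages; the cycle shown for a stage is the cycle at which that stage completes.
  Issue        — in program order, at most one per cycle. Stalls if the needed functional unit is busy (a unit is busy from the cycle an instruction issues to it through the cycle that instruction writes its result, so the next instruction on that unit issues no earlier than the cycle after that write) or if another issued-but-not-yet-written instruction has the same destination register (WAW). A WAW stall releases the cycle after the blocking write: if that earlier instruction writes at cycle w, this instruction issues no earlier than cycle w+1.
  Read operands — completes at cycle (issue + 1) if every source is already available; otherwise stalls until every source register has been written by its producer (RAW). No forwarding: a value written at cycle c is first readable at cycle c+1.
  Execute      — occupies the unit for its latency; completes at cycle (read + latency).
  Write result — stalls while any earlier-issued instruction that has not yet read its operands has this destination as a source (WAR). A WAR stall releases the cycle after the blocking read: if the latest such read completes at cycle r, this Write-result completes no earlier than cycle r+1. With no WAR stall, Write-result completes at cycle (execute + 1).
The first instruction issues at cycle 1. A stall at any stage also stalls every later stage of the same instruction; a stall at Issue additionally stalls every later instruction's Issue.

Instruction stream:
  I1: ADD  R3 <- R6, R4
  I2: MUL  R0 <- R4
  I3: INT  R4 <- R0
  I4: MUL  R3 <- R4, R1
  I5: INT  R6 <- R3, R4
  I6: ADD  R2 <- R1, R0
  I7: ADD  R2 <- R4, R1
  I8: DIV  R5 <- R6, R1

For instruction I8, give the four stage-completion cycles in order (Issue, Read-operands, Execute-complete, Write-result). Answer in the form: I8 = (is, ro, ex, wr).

I8 = (19, 21, 29, 30)

I1 -> (1, 2, 4, 5)
I2 -> (2, 3, 7, 8)
I3 -> (3, 9, 10, 11)  // RAW R0: wait I2 write@8
I4 -> (9, 12, 16, 17)  // struct: MUL busy until I2 writes@8, RAW R4: wait I3 write@11
I5 -> (12, 18, 19, 20)  // struct: INT busy until I3 writes@11, RAW R3: wait I4 write@17
I6 -> (13, 14, 16, 17)
I7 -> (18, 19, 21, 22)  // struct: ADD busy until I6 writes@17
I8 -> (19, 21, 29, 30)  // RAW R6: wait I5 write@20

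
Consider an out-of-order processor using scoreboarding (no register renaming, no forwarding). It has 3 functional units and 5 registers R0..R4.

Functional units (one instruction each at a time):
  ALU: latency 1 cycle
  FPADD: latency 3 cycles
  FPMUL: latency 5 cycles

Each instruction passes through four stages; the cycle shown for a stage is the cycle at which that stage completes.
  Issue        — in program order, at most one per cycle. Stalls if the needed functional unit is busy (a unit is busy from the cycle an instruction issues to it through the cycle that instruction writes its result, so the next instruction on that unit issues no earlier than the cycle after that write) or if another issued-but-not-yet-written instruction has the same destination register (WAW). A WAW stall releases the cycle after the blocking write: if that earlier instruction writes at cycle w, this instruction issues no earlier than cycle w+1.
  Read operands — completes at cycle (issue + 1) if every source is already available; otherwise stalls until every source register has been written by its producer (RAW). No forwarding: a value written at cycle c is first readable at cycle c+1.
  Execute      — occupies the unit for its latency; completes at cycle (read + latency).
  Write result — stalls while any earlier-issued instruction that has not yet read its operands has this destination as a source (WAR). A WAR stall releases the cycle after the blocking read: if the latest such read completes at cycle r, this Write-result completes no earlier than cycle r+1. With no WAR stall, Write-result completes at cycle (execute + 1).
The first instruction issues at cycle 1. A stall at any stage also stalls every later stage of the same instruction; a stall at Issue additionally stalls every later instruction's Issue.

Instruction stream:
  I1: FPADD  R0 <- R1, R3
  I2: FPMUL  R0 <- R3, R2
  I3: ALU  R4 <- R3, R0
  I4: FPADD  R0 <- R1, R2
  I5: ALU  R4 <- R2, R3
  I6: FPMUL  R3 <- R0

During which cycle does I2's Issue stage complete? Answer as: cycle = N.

I1  is:1  ro:2  ex:5  wr:6
I2  is:7  ro:8  ex:13  wr:14  — WAW R0: wait I1 write@6
I3  is:8  ro:15  ex:16  wr:17  — RAW R0: wait I2 write@14
I4  is:15  ro:16  ex:19  wr:20  — WAW R0: wait I2 write@14
I5  is:18  ro:19  ex:20  wr:21  — struct: ALU busy until I3 writes@17
I6  is:19  ro:21  ex:26  wr:27  — RAW R0: wait I4 write@20

cycle = 7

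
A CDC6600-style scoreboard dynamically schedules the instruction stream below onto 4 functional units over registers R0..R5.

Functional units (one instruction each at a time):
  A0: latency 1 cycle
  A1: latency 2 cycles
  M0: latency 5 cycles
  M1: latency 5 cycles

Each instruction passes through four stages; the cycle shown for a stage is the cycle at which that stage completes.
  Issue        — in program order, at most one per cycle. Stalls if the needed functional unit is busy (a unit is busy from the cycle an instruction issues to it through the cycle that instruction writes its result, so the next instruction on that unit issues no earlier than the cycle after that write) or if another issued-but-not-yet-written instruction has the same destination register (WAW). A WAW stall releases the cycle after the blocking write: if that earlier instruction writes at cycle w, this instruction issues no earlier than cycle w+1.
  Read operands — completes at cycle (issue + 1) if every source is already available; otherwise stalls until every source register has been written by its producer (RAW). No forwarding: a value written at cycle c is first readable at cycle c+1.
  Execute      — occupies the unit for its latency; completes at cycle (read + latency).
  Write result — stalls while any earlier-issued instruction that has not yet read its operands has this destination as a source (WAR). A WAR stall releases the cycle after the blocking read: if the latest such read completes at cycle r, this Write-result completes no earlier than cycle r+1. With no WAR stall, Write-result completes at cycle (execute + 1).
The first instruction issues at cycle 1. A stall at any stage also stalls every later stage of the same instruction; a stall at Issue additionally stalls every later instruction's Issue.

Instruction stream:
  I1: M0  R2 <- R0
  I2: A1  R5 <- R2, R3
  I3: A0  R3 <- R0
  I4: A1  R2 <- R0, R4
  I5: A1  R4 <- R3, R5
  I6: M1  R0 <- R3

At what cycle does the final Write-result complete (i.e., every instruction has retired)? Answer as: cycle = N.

c1: issue I1 (M0)
c2: I1 read-ops, issue I2 (A1)
c3: issue I3 (A0)
c4: I3 read-ops
c5: I3 finished on A0
c7: I1 finished on M0
c8: I1→R2
c9: I2 read-ops
c10: I3→R3
c11: I2 finished on A1
c12: I2→R5
c13: issue I4 (A1)
c14: I4 read-ops
c16: I4 finished on A1
c17: I4→R2
c18: issue I5 (A1)
c19: I5 read-ops, issue I6 (M1)
c20: I6 read-ops
c21: I5 finished on A1
c22: I5→R4
c25: I6 finished on M1
c26: I6→R0

cycle = 26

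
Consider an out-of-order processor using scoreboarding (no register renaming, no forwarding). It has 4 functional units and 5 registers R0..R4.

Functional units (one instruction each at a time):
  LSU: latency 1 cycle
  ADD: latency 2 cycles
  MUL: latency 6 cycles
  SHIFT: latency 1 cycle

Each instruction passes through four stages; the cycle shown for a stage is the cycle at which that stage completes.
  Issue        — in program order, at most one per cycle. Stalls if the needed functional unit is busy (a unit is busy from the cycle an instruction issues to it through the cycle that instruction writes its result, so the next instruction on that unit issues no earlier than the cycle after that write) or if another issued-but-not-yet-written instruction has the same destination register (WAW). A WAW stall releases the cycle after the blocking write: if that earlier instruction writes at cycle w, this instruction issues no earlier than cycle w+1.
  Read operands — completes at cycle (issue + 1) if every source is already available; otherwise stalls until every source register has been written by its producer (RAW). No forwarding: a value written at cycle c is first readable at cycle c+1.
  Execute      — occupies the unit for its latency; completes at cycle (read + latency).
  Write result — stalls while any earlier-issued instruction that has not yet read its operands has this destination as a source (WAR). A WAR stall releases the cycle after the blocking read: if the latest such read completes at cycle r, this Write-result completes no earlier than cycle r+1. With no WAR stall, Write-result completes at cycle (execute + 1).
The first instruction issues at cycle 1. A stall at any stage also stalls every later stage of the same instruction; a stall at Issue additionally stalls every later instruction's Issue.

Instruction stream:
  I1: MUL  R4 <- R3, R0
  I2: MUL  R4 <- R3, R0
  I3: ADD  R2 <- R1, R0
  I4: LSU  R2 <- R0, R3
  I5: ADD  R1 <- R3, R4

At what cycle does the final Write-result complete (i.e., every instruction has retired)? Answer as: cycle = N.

cycle = 22

1) issue 1, read 2, done 8, write 9
2) issue 10, read 11, done 17, write 18  <struct: MUL busy until I1 writes@9>
3) issue 11, read 12, done 14, write 15
4) issue 16, read 17, done 18, write 19  <WAW R2: wait I3 write@15>
5) issue 17, read 19, done 21, write 22  <RAW R4: wait I2 write@18>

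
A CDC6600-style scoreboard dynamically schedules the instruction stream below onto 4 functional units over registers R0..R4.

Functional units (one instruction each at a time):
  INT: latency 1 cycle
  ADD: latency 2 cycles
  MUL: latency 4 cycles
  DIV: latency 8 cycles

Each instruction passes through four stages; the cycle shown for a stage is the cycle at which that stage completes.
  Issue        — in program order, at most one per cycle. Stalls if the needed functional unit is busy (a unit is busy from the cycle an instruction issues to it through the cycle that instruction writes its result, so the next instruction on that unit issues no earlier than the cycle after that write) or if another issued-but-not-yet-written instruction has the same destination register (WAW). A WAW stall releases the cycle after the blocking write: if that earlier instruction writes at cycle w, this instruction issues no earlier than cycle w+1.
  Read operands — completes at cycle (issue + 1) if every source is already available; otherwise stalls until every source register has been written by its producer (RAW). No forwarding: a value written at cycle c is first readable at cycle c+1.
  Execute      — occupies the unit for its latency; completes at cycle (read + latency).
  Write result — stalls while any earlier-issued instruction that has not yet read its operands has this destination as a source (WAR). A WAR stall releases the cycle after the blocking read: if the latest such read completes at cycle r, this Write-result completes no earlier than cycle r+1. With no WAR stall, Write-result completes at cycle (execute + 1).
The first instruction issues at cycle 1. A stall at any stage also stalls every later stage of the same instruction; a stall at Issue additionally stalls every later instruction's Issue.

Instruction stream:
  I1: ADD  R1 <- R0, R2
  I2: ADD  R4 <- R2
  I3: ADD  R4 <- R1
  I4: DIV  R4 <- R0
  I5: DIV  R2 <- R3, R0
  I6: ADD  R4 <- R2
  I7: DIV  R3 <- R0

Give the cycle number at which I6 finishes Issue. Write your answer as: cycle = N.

t=1  issue I1 (ADD)
t=2  I1 read-ops
t=4  I1 finished on ADD
t=5  I1→R1
t=6  issue I2 (ADD)
t=7  I2 read-ops
t=9  I2 finished on ADD
t=10  I2→R4
t=11  issue I3 (ADD)
t=12  I3 read-ops
t=14  I3 finished on ADD
t=15  I3→R4
t=16  issue I4 (DIV)
t=17  I4 read-ops
t=25  I4 finished on DIV
t=26  I4→R4
t=27  issue I5 (DIV)
t=28  I5 read-ops | issue I6 (ADD)
t=36  I5 finished on DIV
t=37  I5→R2
t=38  I6 read-ops | issue I7 (DIV)
t=39  I7 read-ops
t=40  I6 finished on ADD
t=41  I6→R4
t=47  I7 finished on DIV
t=48  I7→R3

cycle = 28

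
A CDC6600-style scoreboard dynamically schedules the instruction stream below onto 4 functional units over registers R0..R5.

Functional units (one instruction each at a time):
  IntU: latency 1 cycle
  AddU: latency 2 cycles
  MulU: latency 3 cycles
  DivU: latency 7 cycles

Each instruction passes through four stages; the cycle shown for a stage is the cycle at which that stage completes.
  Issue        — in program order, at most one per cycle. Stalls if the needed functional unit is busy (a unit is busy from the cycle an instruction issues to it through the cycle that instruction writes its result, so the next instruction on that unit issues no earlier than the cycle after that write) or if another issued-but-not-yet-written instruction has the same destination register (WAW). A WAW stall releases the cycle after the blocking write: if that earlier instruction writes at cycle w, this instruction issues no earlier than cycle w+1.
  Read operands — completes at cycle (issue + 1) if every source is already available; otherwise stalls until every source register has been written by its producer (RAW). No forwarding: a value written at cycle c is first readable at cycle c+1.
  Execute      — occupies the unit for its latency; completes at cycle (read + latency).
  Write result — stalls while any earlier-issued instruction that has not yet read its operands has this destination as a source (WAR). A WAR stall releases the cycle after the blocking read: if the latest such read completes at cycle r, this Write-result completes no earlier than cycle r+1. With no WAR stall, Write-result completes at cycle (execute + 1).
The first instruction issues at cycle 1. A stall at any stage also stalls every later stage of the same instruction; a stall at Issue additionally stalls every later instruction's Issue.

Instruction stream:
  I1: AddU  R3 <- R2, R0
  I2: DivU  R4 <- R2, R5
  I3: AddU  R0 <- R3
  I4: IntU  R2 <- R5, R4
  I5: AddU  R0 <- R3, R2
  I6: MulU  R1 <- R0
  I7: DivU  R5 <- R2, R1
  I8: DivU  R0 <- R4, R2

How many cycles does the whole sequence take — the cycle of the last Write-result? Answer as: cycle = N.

cycle = 42

c1: I1 dispatched to AddU
c2: I1 operands ready | I2 dispatched to DivU
c3: I2 operands ready
c4: I1 complete
c5: R3←I1
c6: I3 dispatched to AddU
c7: I3 operands ready | I4 dispatched to IntU
c9: I3 complete
c10: I2 complete | R0←I3
c11: R4←I2 | I5 dispatched to AddU
c12: I4 operands ready | I6 dispatched to MulU
c13: I4 complete | I7 dispatched to DivU
c14: R2←I4
c15: I5 operands ready
c17: I5 complete
c18: R0←I5
c19: I6 operands ready
c22: I6 complete
c23: R1←I6
c24: I7 operands ready
c31: I7 complete
c32: R5←I7
c33: I8 dispatched to DivU
c34: I8 operands ready
c41: I8 complete
c42: R0←I8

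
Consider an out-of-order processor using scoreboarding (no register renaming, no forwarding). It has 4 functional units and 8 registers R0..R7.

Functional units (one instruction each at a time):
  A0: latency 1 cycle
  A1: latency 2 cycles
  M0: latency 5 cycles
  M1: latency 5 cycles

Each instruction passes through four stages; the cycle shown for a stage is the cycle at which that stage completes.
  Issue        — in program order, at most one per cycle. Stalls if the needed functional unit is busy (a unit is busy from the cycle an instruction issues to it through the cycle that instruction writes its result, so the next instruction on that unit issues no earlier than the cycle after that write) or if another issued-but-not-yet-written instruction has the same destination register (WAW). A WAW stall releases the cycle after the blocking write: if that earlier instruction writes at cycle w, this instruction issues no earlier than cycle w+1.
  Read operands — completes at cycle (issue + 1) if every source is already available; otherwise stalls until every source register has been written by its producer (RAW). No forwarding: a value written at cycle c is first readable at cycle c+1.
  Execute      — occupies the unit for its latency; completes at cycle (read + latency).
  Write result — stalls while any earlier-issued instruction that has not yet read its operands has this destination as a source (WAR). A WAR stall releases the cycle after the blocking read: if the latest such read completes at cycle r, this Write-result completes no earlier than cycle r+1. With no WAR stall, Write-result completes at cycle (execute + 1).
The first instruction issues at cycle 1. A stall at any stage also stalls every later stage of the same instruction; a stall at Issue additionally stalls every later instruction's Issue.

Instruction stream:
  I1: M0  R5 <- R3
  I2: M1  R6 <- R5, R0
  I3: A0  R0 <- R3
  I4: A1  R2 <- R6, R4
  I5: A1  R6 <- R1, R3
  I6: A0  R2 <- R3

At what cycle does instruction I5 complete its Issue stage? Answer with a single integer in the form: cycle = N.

cycle = 20

I1 -> (1, 2, 7, 8)
I2 -> (2, 9, 14, 15)  // RAW R5: wait I1 write@8
I3 -> (3, 4, 5, 10)  // WAR R0: wait I2 read@9
I4 -> (4, 16, 18, 19)  // RAW R6: wait I2 write@15
I5 -> (20, 21, 23, 24)  // struct: A1 busy until I4 writes@19
I6 -> (21, 22, 23, 24)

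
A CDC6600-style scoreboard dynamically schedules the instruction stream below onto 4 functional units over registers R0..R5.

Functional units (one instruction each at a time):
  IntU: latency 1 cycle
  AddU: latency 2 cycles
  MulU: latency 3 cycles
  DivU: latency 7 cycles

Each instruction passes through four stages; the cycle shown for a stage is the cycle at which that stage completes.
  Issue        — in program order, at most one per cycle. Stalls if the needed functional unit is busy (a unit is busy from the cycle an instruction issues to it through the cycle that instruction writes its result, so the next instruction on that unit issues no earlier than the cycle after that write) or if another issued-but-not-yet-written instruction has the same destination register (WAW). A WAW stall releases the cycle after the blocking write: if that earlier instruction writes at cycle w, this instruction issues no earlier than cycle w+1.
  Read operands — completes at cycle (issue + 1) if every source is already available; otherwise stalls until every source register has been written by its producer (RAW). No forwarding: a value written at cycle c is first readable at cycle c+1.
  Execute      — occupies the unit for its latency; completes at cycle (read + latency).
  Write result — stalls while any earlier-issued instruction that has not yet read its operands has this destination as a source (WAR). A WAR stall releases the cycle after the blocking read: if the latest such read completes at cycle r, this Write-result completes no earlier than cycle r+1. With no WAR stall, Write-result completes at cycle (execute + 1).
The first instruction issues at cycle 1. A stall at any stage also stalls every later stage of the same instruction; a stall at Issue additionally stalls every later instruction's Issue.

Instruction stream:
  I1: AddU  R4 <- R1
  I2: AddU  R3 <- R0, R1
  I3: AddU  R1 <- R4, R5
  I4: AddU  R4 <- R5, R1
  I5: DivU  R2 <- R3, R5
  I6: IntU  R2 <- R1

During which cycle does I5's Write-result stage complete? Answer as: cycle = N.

[1] I1→AddU
[2] I1 RO
[4] I1 EX
[5] I1 WR R4
[6] I2→AddU
[7] I2 RO
[9] I2 EX
[10] I2 WR R3
[11] I3→AddU
[12] I3 RO
[14] I3 EX
[15] I3 WR R1
[16] I4→AddU
[17] I4 RO, I5→DivU
[18] I5 RO
[19] I4 EX
[20] I4 WR R4
[25] I5 EX
[26] I5 WR R2
[27] I6→IntU
[28] I6 RO
[29] I6 EX
[30] I6 WR R2

cycle = 26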